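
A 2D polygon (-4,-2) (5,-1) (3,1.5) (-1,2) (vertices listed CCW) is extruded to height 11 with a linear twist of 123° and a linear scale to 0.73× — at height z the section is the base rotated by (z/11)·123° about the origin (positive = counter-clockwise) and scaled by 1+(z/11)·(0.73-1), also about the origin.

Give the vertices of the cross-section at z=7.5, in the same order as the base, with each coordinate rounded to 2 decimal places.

t = z/height = 7.5/11 = 0.681818
s = 1 + (scale-1)·z/height = 1 + (0.73-1)·7.5/11 = 0.815909
θ = twist·z/height = 123°·7.5/11 = 83.8636° = 1.463697 rad
cos θ = 0.106895, sin θ = 0.994270 (intermediates below are computed at full precision and shown rounded to 5 d.p.)
v1: (-4,-2) → rotate → (1.56096,-4.19087) → ×s → (1.27360,-3.41937) → (1.27,-3.42)
v2: (5,-1) → rotate → (1.52875,4.86446) → ×s → (1.24732,3.96895) → (1.25,3.97)
v3: (3,1.5) → rotate → (-1.17072,3.14315) → ×s → (-0.95520,2.56453) → (-0.96,2.56)
v4: (-1,2) → rotate → (-2.09544,-0.78048) → ×s → (-1.70969,-0.63680) → (-1.71,-0.64)

Cross-section at z=7.5: (1.27,-3.42) (1.25,3.97) (-0.96,2.56) (-1.71,-0.64)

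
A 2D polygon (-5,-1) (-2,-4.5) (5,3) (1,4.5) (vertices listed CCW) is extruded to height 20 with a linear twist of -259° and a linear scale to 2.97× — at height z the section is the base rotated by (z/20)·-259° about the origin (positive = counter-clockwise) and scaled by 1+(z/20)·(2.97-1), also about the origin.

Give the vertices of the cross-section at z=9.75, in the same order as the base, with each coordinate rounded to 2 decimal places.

t = z/height = 9.75/20 = 0.4875
s = 1 + (scale-1)·z/height = 1 + (2.97-1)·9.75/20 = 1.960375
θ = twist·z/height = -259°·9.75/20 = -126.2625° = -2.203696 rad
cos θ = -0.591486, sin θ = -0.806316 (intermediates below are computed at full precision and shown rounded to 5 d.p.)
v1: (-5,-1) → rotate → (2.15111,4.62306) → ×s → (4.21699,9.06294) → (4.22,9.06)
v2: (-2,-4.5) → rotate → (-2.44545,4.27432) → ×s → (-4.79400,8.37926) → (-4.79,8.38)
v3: (5,3) → rotate → (-0.53848,-5.80603) → ×s → (-1.05562,-11.38201) → (-1.06,-11.38)
v4: (1,4.5) → rotate → (3.03693,-3.46800) → ×s → (5.95353,-6.79858) → (5.95,-6.80)

Cross-section at z=9.75: (4.22,9.06) (-4.79,8.38) (-1.06,-11.38) (5.95,-6.80)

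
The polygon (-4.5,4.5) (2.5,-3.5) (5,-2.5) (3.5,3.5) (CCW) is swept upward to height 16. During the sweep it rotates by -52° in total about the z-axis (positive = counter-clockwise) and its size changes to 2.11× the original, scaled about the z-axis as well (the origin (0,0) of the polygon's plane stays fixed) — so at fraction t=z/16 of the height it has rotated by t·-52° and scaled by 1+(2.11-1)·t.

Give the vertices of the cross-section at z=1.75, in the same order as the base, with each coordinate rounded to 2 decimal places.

t = z/height = 1.75/16 = 0.109375
s = 1 + (scale-1)·z/height = 1 + (2.11-1)·1.75/16 = 1.121406
θ = twist·z/height = -52°·1.75/16 = -5.6875° = -0.099266 rad
cos θ = 0.995077, sin θ = -0.099103 (intermediates below are computed at full precision and shown rounded to 5 d.p.)
v1: (-4.5,4.5) → rotate → (-4.03189,4.92381) → ×s → (-4.52138,5.52159) → (-4.52,5.52)
v2: (2.5,-3.5) → rotate → (2.14083,-3.73053) → ×s → (2.40074,-4.18344) → (2.40,-4.18)
v3: (5,-2.5) → rotate → (4.72763,-2.98321) → ×s → (5.30159,-3.34539) → (5.30,-3.35)
v4: (3.5,3.5) → rotate → (3.82963,3.13591) → ×s → (4.29457,3.51663) → (4.29,3.52)

Cross-section at z=1.75: (-4.52,5.52) (2.40,-4.18) (5.30,-3.35) (4.29,3.52)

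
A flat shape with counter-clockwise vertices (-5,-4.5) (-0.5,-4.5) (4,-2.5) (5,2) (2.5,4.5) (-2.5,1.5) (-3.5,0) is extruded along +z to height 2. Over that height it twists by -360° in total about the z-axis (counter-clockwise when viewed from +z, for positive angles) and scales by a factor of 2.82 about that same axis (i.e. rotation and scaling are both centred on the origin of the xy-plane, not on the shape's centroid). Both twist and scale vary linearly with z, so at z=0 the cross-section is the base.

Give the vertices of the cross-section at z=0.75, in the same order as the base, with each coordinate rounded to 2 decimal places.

Cross-section at z=0.75: (0.59,11.30) (-4.76,5.95) (-7.73,-1.78) (-3.57,-8.33) (2.38,-8.33) (4.76,1.19) (4.16,4.16)

t = z/height = 0.75/2 = 0.375
s = 1 + (scale-1)·z/height = 1 + (2.82-1)·0.75/2 = 1.682500
θ = twist·z/height = -360°·0.75/2 = -135.0000° = -2.356194 rad
cos θ = -0.707107, sin θ = -0.707107 (intermediates below are computed at full precision and shown rounded to 5 d.p.)
v1: (-5,-4.5) → rotate → (0.35355,6.71751) → ×s → (0.59485,11.30222) → (0.59,11.30)
v2: (-0.5,-4.5) → rotate → (-2.82843,3.53553) → ×s → (-4.75883,5.94854) → (-4.76,5.95)
v3: (4,-2.5) → rotate → (-4.59619,-1.06066) → ×s → (-7.73310,-1.78456) → (-7.73,-1.78)
v4: (5,2) → rotate → (-2.12132,-4.94975) → ×s → (-3.56912,-8.32795) → (-3.57,-8.33)
v5: (2.5,4.5) → rotate → (1.41421,-4.94975) → ×s → (2.37941,-8.32795) → (2.38,-8.33)
v6: (-2.5,1.5) → rotate → (2.82843,0.70711) → ×s → (4.75883,1.18971) → (4.76,1.19)
v7: (-3.5,0) → rotate → (2.47487,2.47487) → ×s → (4.16398,4.16398) → (4.16,4.16)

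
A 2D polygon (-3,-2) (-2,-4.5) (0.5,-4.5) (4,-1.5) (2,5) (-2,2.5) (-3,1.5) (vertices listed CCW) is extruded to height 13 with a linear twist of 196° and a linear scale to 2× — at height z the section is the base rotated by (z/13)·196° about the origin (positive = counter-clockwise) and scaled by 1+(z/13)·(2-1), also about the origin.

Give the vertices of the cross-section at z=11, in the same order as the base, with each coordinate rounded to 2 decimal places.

t = z/height = 11/13 = 0.846154
s = 1 + (scale-1)·z/height = 1 + (2-1)·11/13 = 1.846154
θ = twist·z/height = 196°·11/13 = 165.8462° = 2.894561 rad
cos θ = -0.969643, sin θ = 0.244526 (intermediates below are computed at full precision and shown rounded to 5 d.p.)
v1: (-3,-2) → rotate → (3.39798,1.20571) → ×s → (6.27320,2.22592) → (6.27,2.23)
v2: (-2,-4.5) → rotate → (3.03965,3.87434) → ×s → (5.61167,7.15263) → (5.61,7.15)
v3: (0.5,-4.5) → rotate → (0.61555,4.48566) → ×s → (1.13640,8.28121) → (1.14,8.28)
v4: (4,-1.5) → rotate → (-3.51178,2.43257) → ×s → (-6.48329,4.49090) → (-6.48,4.49)
v5: (2,5) → rotate → (-3.16192,-4.35916) → ×s → (-5.83739,-8.04768) → (-5.84,-8.05)
v6: (-2,2.5) → rotate → (1.32797,-2.91316) → ×s → (2.45164,-5.37814) → (2.45,-5.38)
v7: (-3,1.5) → rotate → (2.54214,-2.18804) → ×s → (4.69318,-4.03946) → (4.69,-4.04)

Cross-section at z=11: (6.27,2.23) (5.61,7.15) (1.14,8.28) (-6.48,4.49) (-5.84,-8.05) (2.45,-5.38) (4.69,-4.04)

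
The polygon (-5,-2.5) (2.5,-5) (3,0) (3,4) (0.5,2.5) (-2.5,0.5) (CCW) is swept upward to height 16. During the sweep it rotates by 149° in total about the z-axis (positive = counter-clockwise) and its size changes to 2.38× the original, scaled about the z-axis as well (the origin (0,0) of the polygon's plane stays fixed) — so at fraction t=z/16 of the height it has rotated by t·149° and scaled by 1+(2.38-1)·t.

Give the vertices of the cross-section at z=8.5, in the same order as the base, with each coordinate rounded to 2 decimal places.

Cross-section at z=8.5: (2.63,-9.33) (9.33,2.63) (0.98,5.11) (-5.83,6.41) (-4.09,1.67) (-1.67,-4.09)

t = z/height = 8.5/16 = 0.53125
s = 1 + (scale-1)·z/height = 1 + (2.38-1)·8.5/16 = 1.733125
θ = twist·z/height = 149°·8.5/16 = 79.1563° = 1.381537 rad
cos θ = 0.188131, sin θ = 0.982144 (intermediates below are computed at full precision and shown rounded to 5 d.p.)
v1: (-5,-2.5) → rotate → (1.51470,-5.38105) → ×s → (2.62517,-9.32603) → (2.63,-9.33)
v2: (2.5,-5) → rotate → (5.38105,1.51470) → ×s → (9.32603,2.62517) → (9.33,2.63)
v3: (3,0) → rotate → (0.56439,2.94643) → ×s → (0.97817,5.10653) → (0.98,5.11)
v4: (3,4) → rotate → (-3.36418,3.69896) → ×s → (-5.83055,6.41075) → (-5.83,6.41)
v5: (0.5,2.5) → rotate → (-2.36129,0.96140) → ×s → (-4.09242,1.66623) → (-4.09,1.67)
v6: (-2.5,0.5) → rotate → (-0.96140,-2.36129) → ×s → (-1.66623,-4.09242) → (-1.67,-4.09)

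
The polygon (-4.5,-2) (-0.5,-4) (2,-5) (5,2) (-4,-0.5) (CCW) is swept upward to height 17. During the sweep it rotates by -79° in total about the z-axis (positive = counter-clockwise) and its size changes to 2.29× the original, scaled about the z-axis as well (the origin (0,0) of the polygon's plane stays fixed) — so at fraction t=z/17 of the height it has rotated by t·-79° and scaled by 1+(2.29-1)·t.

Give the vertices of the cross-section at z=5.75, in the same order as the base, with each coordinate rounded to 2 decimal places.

Cross-section at z=5.75: (-7.06,0.34) (-3.22,-4.81) (-0.66,-7.71) (7.71,-0.66) (-5.45,1.94)

t = z/height = 5.75/17 = 0.338235
s = 1 + (scale-1)·z/height = 1 + (2.29-1)·5.75/17 = 1.436324
θ = twist·z/height = -79°·5.75/17 = -26.7206° = -0.466362 rad
cos θ = 0.893210, sin θ = -0.449640 (intermediates below are computed at full precision and shown rounded to 5 d.p.)
v1: (-4.5,-2) → rotate → (-4.91872,0.23696) → ×s → (-7.06488,0.34035) → (-7.06,0.34)
v2: (-0.5,-4) → rotate → (-2.24516,-3.34802) → ×s → (-3.22478,-4.80884) → (-3.22,-4.81)
v3: (2,-5) → rotate → (-0.46178,-5.36533) → ×s → (-0.66327,-7.70635) → (-0.66,-7.71)
v4: (5,2) → rotate → (5.36533,-0.46178) → ×s → (7.70635,-0.66327) → (7.71,-0.66)
v5: (-4,-0.5) → rotate → (-3.79766,1.35196) → ×s → (-5.45467,1.94184) → (-5.45,1.94)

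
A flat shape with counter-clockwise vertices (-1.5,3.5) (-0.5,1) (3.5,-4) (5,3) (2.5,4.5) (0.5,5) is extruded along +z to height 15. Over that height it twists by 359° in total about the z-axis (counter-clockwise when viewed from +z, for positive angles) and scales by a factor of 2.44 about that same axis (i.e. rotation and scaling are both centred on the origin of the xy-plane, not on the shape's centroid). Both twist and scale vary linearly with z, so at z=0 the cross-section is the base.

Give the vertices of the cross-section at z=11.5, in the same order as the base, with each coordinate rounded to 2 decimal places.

Cross-section at z=11.5: (7.05,3.81) (2.00,1.24) (-7.71,-8.10) (7.25,-9.90) (9.91,-4.37) (10.57,-0.09)

t = z/height = 11.5/15 = 0.766667
s = 1 + (scale-1)·z/height = 1 + (2.44-1)·11.5/15 = 2.104000
θ = twist·z/height = 359°·11.5/15 = 275.2333° = 4.803728 rad
cos θ = 0.091212, sin θ = -0.995832 (intermediates below are computed at full precision and shown rounded to 5 d.p.)
v1: (-1.5,3.5) → rotate → (3.34859,1.81299) → ×s → (7.04544,3.81453) → (7.05,3.81)
v2: (-0.5,1) → rotate → (0.95023,0.58913) → ×s → (1.99927,1.23952) → (2.00,1.24)
v3: (3.5,-4) → rotate → (-3.66408,-3.85026) → ×s → (-7.70923,-8.10094) → (-7.71,-8.10)
v4: (5,3) → rotate → (3.44355,-4.70552) → ×s → (7.24524,-9.90042) → (7.25,-9.90)
v5: (2.5,4.5) → rotate → (4.70927,-2.07912) → ×s → (9.90831,-4.37448) → (9.91,-4.37)
v6: (0.5,5) → rotate → (5.02476,-0.04186) → ×s → (10.57210,-0.08807) → (10.57,-0.09)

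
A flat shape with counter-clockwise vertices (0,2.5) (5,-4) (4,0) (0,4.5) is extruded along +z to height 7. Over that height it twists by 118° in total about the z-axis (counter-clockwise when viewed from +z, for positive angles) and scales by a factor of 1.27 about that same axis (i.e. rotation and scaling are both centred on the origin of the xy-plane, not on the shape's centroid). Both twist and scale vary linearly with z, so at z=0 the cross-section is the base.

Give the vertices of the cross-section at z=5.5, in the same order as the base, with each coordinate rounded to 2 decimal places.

Cross-section at z=5.5: (-3.03,-0.14) (4.56,6.28) (-0.23,4.84) (-5.45,-0.26)

t = z/height = 5.5/7 = 0.785714
s = 1 + (scale-1)·z/height = 1 + (1.27-1)·5.5/7 = 1.212143
θ = twist·z/height = 118°·5.5/7 = 92.7143° = 1.618170 rad
cos θ = -0.047356, sin θ = 0.998878 (intermediates below are computed at full precision and shown rounded to 5 d.p.)
v1: (0,2.5) → rotate → (-2.49720,-0.11839) → ×s → (-3.02696,-0.14350) → (-3.03,-0.14)
v2: (5,-4) → rotate → (3.75873,5.18381) → ×s → (4.55612,6.28352) → (4.56,6.28)
v3: (4,0) → rotate → (-0.18942,3.99551) → ×s → (-0.22961,4.84313) → (-0.23,4.84)
v4: (0,4.5) → rotate → (-4.49495,-0.21310) → ×s → (-5.44852,-0.25831) → (-5.45,-0.26)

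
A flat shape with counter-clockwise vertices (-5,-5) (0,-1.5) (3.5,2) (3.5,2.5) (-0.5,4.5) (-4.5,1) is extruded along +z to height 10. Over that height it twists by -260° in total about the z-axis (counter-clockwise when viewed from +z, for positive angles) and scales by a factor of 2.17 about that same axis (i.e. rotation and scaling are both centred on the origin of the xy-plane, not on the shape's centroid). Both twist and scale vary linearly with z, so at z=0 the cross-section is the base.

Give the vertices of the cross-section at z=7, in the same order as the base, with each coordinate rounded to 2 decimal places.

Cross-section at z=7: (9.41,8.77) (0.10,2.73) (-6.49,-3.41) (-6.52,-4.32) (0.62,-8.21) (8.12,-2.10)

t = z/height = 7/10 = 0.7
s = 1 + (scale-1)·z/height = 1 + (2.17-1)·7/10 = 1.819000
θ = twist·z/height = -260°·7/10 = -182.0000° = -3.176499 rad
cos θ = -0.999391, sin θ = 0.034899 (intermediates below are computed at full precision and shown rounded to 5 d.p.)
v1: (-5,-5) → rotate → (5.17145,4.82246) → ×s → (9.40687,8.77205) → (9.41,8.77)
v2: (0,-1.5) → rotate → (0.05235,1.49909) → ×s → (0.09522,2.72684) → (0.10,2.73)
v3: (3.5,2) → rotate → (-3.56767,-1.87663) → ×s → (-6.48959,-3.41360) → (-6.49,-3.41)
v4: (3.5,2.5) → rotate → (-3.58512,-2.37633) → ×s → (-6.52133,-4.32254) → (-6.52,-4.32)
v5: (-0.5,4.5) → rotate → (0.34265,-4.51471) → ×s → (0.62328,-8.21225) → (0.62,-8.21)
v6: (-4.5,1) → rotate → (4.46236,-1.15644) → ×s → (8.11703,-2.10356) → (8.12,-2.10)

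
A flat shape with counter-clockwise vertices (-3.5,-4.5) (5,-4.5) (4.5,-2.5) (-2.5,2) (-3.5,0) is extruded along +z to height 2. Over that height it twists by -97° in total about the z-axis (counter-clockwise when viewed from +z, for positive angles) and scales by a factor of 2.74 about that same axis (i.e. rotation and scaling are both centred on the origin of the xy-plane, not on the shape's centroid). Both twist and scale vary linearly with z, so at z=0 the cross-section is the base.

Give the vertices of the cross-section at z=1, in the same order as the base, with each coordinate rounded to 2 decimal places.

Cross-section at z=1: (-10.64,-0.67) (-0.11,-12.58) (2.07,-9.40) (-0.30,5.98) (-4.34,4.90)

t = z/height = 1/2 = 0.5
s = 1 + (scale-1)·z/height = 1 + (2.74-1)·1/2 = 1.870000
θ = twist·z/height = -97°·1/2 = -48.5000° = -0.846485 rad
cos θ = 0.662620, sin θ = -0.748956 (intermediates below are computed at full precision and shown rounded to 5 d.p.)
v1: (-3.5,-4.5) → rotate → (-5.68947,-0.36045) → ×s → (-10.63931,-0.67403) → (-10.64,-0.67)
v2: (5,-4.5) → rotate → (-0.05720,-6.72657) → ×s → (-0.10696,-12.57868) → (-0.11,-12.58)
v3: (4.5,-2.5) → rotate → (1.10940,-5.02685) → ×s → (2.07458,-9.40021) → (2.07,-9.40)
v4: (-2.5,2) → rotate → (-0.15864,3.19763) → ×s → (-0.29665,5.97957) → (-0.30,5.98)
v5: (-3.5,0) → rotate → (-2.31917,2.62135) → ×s → (-4.33685,4.90192) → (-4.34,4.90)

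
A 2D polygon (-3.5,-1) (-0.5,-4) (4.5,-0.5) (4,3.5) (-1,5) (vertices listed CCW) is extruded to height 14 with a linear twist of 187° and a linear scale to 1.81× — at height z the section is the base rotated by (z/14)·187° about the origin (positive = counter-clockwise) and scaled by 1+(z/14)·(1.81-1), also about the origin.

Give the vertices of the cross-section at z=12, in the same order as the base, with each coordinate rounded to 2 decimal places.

Cross-section at z=12: (6.15,-0.41) (3.08,6.09) (-6.89,3.37) (-8.38,-3.30) (-1.26,-8.55)

t = z/height = 12/14 = 0.857143
s = 1 + (scale-1)·z/height = 1 + (1.81-1)·12/14 = 1.694286
θ = twist·z/height = 187°·12/14 = 160.2857° = 2.797513 rad
cos θ = -0.941386, sin θ = 0.337330 (intermediates below are computed at full precision and shown rounded to 5 d.p.)
v1: (-3.5,-1) → rotate → (3.63218,-0.23927) → ×s → (6.15396,-0.40539) → (6.15,-0.41)
v2: (-0.5,-4) → rotate → (1.82001,3.59688) → ×s → (3.08362,6.09414) → (3.08,6.09)
v3: (4.5,-0.5) → rotate → (-4.06757,1.98868) → ×s → (-6.89163,3.36939) → (-6.89,3.37)
v4: (4,3.5) → rotate → (-4.94620,-1.94553) → ×s → (-8.38028,-3.29629) → (-8.38,-3.30)
v5: (-1,5) → rotate → (-0.74526,-5.04426) → ×s → (-1.26269,-8.54642) → (-1.26,-8.55)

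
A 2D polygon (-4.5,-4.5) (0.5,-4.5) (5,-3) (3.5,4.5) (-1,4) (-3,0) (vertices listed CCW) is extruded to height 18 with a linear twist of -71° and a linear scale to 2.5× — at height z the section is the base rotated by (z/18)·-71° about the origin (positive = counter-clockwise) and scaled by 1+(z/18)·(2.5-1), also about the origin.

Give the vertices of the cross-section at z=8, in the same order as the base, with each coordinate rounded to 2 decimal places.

Cross-section at z=8: (-10.32,-2.47) (-3.21,-6.83) (4.48,-8.62) (8.90,3.34) (2.07,6.55) (-4.26,2.62)

t = z/height = 8/18 = 0.444444
s = 1 + (scale-1)·z/height = 1 + (2.5-1)·8/18 = 1.666667
θ = twist·z/height = -71°·8/18 = -31.5556° = -0.550748 rad
cos θ = 0.852133, sin θ = -0.523325 (intermediates below are computed at full precision and shown rounded to 5 d.p.)
v1: (-4.5,-4.5) → rotate → (-6.18956,-1.47964) → ×s → (-10.31594,-2.46606) → (-10.32,-2.47)
v2: (0.5,-4.5) → rotate → (-1.92890,-4.09626) → ×s → (-3.21483,-6.82710) → (-3.21,-6.83)
v3: (5,-3) → rotate → (2.69069,-5.17302) → ×s → (4.48448,-8.62171) → (4.48,-8.62)
v4: (3.5,4.5) → rotate → (5.33743,2.00296) → ×s → (8.89571,3.33827) → (8.90,3.34)
v5: (-1,4) → rotate → (1.24117,3.93186) → ×s → (2.06861,6.55310) → (2.07,6.55)
v6: (-3,0) → rotate → (-2.55640,1.56998) → ×s → (-4.26067,2.61663) → (-4.26,2.62)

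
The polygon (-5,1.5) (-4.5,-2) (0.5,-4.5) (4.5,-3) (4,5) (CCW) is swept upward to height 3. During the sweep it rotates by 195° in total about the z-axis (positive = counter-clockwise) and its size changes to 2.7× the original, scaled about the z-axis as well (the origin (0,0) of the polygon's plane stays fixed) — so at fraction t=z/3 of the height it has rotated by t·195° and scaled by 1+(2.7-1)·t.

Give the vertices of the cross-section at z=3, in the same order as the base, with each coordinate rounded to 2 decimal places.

Cross-section at z=3: (14.09,-0.42) (10.34,8.36) (-4.45,11.39) (-13.83,4.68) (-6.94,-15.84)

t = z/height = 3/3 = 1
s = 1 + (scale-1)·z/height = 1 + (2.7-1)·3/3 = 2.700000
θ = twist·z/height = 195°·3/3 = 195.0000° = 3.403392 rad
cos θ = -0.965926, sin θ = -0.258819 (intermediates below are computed at full precision and shown rounded to 5 d.p.)
v1: (-5,1.5) → rotate → (5.21786,-0.15479) → ×s → (14.08822,-0.41794) → (14.09,-0.42)
v2: (-4.5,-2) → rotate → (3.82903,3.09654) → ×s → (10.33838,8.36065) → (10.34,8.36)
v3: (0.5,-4.5) → rotate → (-1.64765,4.21726) → ×s → (-4.44865,11.38659) → (-4.45,11.39)
v4: (4.5,-3) → rotate → (-5.12312,1.73309) → ×s → (-13.83243,4.67935) → (-13.83,4.68)
v5: (4,5) → rotate → (-2.56961,-5.86491) → ×s → (-6.93794,-15.83524) → (-6.94,-15.84)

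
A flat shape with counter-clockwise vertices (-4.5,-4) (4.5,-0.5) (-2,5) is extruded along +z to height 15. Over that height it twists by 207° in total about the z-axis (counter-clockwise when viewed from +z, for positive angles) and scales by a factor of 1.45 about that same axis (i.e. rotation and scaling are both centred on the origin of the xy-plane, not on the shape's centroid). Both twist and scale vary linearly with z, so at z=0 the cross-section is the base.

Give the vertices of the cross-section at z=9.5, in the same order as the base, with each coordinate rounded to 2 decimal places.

Cross-section at z=9.5: (7.67,-0.98) (-3.32,4.78) (-3.15,-6.16)

t = z/height = 9.5/15 = 0.633333
s = 1 + (scale-1)·z/height = 1 + (1.45-1)·9.5/15 = 1.285000
θ = twist·z/height = 207°·9.5/15 = 131.1000° = 2.288127 rad
cos θ = -0.657375, sin θ = 0.753563 (intermediates below are computed at full precision and shown rounded to 5 d.p.)
v1: (-4.5,-4) → rotate → (5.97244,-0.76153) → ×s → (7.67459,-0.97857) → (7.67,-0.98)
v2: (4.5,-0.5) → rotate → (-2.58141,3.71972) → ×s → (-3.31711,4.77984) → (-3.32,4.78)
v3: (-2,5) → rotate → (-2.45307,-4.79400) → ×s → (-3.15219,-6.16029) → (-3.15,-6.16)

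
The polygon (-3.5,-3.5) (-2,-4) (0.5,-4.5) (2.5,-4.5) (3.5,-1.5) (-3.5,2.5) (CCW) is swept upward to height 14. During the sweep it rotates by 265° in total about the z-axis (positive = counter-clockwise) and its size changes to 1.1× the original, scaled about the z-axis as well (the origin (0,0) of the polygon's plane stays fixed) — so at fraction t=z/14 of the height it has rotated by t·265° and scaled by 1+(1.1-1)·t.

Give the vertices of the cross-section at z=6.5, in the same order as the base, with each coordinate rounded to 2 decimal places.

t = z/height = 6.5/14 = 0.464286
s = 1 + (scale-1)·z/height = 1 + (1.1-1)·6.5/14 = 1.046429
θ = twist·z/height = 265°·6.5/14 = 123.0357° = 2.147378 rad
cos θ = -0.545162, sin θ = 0.838331 (intermediates below are computed at full precision and shown rounded to 5 d.p.)
v1: (-3.5,-3.5) → rotate → (4.84222,-1.02609) → ×s → (5.06704,-1.07373) → (5.07,-1.07)
v2: (-2,-4) → rotate → (4.44365,0.50398) → ×s → (4.64996,0.52738) → (4.65,0.53)
v3: (0.5,-4.5) → rotate → (3.49991,2.87239) → ×s → (3.66240,3.00575) → (3.66,3.01)
v4: (2.5,-4.5) → rotate → (2.40958,4.54905) → ×s → (2.52146,4.76026) → (2.52,4.76)
v5: (3.5,-1.5) → rotate → (-0.65057,3.75190) → ×s → (-0.68077,3.92610) → (-0.68,3.93)
v6: (-3.5,2.5) → rotate → (-0.18776,-4.29706) → ×s → (-0.19648,-4.49657) → (-0.20,-4.50)

Cross-section at z=6.5: (5.07,-1.07) (4.65,0.53) (3.66,3.01) (2.52,4.76) (-0.68,3.93) (-0.20,-4.50)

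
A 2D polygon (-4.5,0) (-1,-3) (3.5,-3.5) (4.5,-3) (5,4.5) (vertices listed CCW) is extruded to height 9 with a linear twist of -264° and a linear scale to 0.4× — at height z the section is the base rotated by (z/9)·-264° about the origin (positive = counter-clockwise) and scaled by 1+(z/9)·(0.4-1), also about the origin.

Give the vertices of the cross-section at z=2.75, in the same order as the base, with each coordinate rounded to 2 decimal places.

Cross-section at z=2.75: (-0.60,3.63) (-2.55,0.41) (-2.36,-3.28) (-1.82,-4.02) (4.29,-3.43)

t = z/height = 2.75/9 = 0.305556
s = 1 + (scale-1)·z/height = 1 + (0.4-1)·2.75/9 = 0.816667
θ = twist·z/height = -264°·2.75/9 = -80.6667° = -1.407899 rad
cos θ = 0.162178, sin θ = -0.986762 (intermediates below are computed at full precision and shown rounded to 5 d.p.)
v1: (-4.5,0) → rotate → (-0.72980,4.44043) → ×s → (-0.59600,3.62635) → (-0.60,3.63)
v2: (-1,-3) → rotate → (-3.12246,0.50023) → ×s → (-2.55001,0.40852) → (-2.55,0.41)
v3: (3.5,-3.5) → rotate → (-2.88604,-4.02129) → ×s → (-2.35693,-3.28405) → (-2.36,-3.28)
v4: (4.5,-3) → rotate → (-2.23048,-4.92696) → ×s → (-1.82156,-4.02368) → (-1.82,-4.02)
v5: (5,4.5) → rotate → (5.25132,-4.20401) → ×s → (4.28858,-3.43327) → (4.29,-3.43)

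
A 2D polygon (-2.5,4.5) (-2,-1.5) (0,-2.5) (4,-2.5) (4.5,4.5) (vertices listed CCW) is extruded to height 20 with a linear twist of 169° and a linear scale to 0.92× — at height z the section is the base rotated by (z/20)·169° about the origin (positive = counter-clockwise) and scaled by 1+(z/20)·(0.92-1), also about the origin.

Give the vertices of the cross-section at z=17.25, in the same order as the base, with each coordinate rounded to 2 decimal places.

Cross-section at z=17.25: (-0.43,-4.77) (2.33,0.11) (1.31,1.92) (-1.77,4.02) (-5.82,-1.11)

t = z/height = 17.25/20 = 0.8625
s = 1 + (scale-1)·z/height = 1 + (0.92-1)·17.25/20 = 0.931000
θ = twist·z/height = 169°·17.25/20 = 145.7625° = 2.544036 rad
cos θ = -0.826713, sin θ = 0.562625 (intermediates below are computed at full precision and shown rounded to 5 d.p.)
v1: (-2.5,4.5) → rotate → (-0.46503,-5.12677) → ×s → (-0.43294,-4.77302) → (-0.43,-4.77)
v2: (-2,-1.5) → rotate → (2.49736,0.11482) → ×s → (2.32504,0.10690) → (2.33,0.11)
v3: (0,-2.5) → rotate → (1.40656,2.06678) → ×s → (1.30951,1.92417) → (1.31,1.92)
v4: (4,-2.5) → rotate → (-1.90029,4.31728) → ×s → (-1.76917,4.01939) → (-1.77,4.02)
v5: (4.5,4.5) → rotate → (-6.25202,-1.18840) → ×s → (-5.82063,-1.10640) → (-5.82,-1.11)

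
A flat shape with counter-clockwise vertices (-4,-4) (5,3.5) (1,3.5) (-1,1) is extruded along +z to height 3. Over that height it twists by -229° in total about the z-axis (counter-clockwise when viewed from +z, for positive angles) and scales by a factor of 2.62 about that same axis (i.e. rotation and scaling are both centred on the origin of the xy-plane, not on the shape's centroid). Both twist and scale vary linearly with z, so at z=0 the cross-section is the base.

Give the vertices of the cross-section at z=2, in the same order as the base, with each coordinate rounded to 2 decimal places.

Cross-section at z=2: (3.57,11.21) (-5.90,-11.24) (1.49,-7.42) (2.80,-0.89)

t = z/height = 2/3 = 0.666667
s = 1 + (scale-1)·z/height = 1 + (2.62-1)·2/3 = 2.080000
θ = twist·z/height = -229°·2/3 = -152.6667° = -2.664536 rad
cos θ = -0.888350, sin θ = -0.459166 (intermediates below are computed at full precision and shown rounded to 5 d.p.)
v1: (-4,-4) → rotate → (1.71674,5.39007) → ×s → (3.57081,11.21134) → (3.57,11.21)
v2: (5,3.5) → rotate → (-2.83467,-5.40506) → ×s → (-5.89611,-11.24252) → (-5.90,-11.24)
v3: (1,3.5) → rotate → (0.71873,-3.56839) → ×s → (1.49496,-7.42226) → (1.49,-7.42)
v4: (-1,1) → rotate → (1.34752,-0.42918) → ×s → (2.80283,-0.89270) → (2.80,-0.89)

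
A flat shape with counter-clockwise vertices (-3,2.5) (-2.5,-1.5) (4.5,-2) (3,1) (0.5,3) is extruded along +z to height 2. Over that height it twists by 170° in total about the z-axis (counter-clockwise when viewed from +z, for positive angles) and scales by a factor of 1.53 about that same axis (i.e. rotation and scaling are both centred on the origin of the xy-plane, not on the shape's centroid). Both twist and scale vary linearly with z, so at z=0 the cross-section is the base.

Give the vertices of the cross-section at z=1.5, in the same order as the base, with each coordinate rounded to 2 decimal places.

t = z/height = 1.5/2 = 0.75
s = 1 + (scale-1)·z/height = 1 + (1.53-1)·1.5/2 = 1.397500
θ = twist·z/height = 170°·1.5/2 = 127.5000° = 2.225295 rad
cos θ = -0.608761, sin θ = 0.793353 (intermediates below are computed at full precision and shown rounded to 5 d.p.)
v1: (-3,2.5) → rotate → (-0.15710,-3.90196) → ×s → (-0.21955,-5.45299) → (-0.22,-5.45)
v2: (-2.5,-1.5) → rotate → (2.71193,-1.07024) → ×s → (3.78993,-1.49566) → (3.79,-1.50)
v3: (4.5,-2) → rotate → (-1.15272,4.78761) → ×s → (-1.61093,6.69069) → (-1.61,6.69)
v4: (3,1) → rotate → (-2.61964,1.77130) → ×s → (-3.66094,2.47539) → (-3.66,2.48)
v5: (0.5,3) → rotate → (-2.68444,-1.42961) → ×s → (-3.75151,-1.99788) → (-3.75,-2.00)

Cross-section at z=1.5: (-0.22,-5.45) (3.79,-1.50) (-1.61,6.69) (-3.66,2.48) (-3.75,-2.00)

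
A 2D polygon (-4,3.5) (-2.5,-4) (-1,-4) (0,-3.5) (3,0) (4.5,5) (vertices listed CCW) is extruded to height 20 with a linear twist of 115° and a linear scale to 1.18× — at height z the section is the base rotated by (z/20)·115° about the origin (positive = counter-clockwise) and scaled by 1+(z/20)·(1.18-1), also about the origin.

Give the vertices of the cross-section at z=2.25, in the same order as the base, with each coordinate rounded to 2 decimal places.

Cross-section at z=2.25: (-4.78,2.57) (-1.57,-4.55) (-0.08,-4.21) (0.80,-3.48) (2.98,0.69) (3.33,6.00)

t = z/height = 2.25/20 = 0.1125
s = 1 + (scale-1)·z/height = 1 + (1.18-1)·2.25/20 = 1.020250
θ = twist·z/height = 115°·2.25/20 = 12.9375° = 0.225802 rad
cos θ = 0.974615, sin θ = 0.223888 (intermediates below are computed at full precision and shown rounded to 5 d.p.)
v1: (-4,3.5) → rotate → (-4.68207,2.51560) → ×s → (-4.77688,2.56654) → (-4.78,2.57)
v2: (-2.5,-4) → rotate → (-1.54098,-4.45818) → ×s → (-1.57219,-4.54846) → (-1.57,-4.55)
v3: (-1,-4) → rotate → (-0.07906,-4.12235) → ×s → (-0.08066,-4.20583) → (-0.08,-4.21)
v4: (0,-3.5) → rotate → (0.78361,-3.41115) → ×s → (0.79948,-3.48023) → (0.80,-3.48)
v5: (3,0) → rotate → (2.92384,0.67166) → ×s → (2.98305,0.68527) → (2.98,0.69)
v6: (4.5,5) → rotate → (3.26633,5.88057) → ×s → (3.33247,5.99965) → (3.33,6.00)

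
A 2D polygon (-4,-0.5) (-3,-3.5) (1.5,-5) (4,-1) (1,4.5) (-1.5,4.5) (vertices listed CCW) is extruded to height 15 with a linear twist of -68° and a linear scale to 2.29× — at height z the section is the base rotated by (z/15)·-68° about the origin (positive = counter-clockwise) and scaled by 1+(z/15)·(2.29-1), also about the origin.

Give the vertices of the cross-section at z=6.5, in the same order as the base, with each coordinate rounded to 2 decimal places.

t = z/height = 6.5/15 = 0.433333
s = 1 + (scale-1)·z/height = 1 + (2.29-1)·6.5/15 = 1.559000
θ = twist·z/height = -68°·6.5/15 = -29.4667° = -0.514290 rad
cos θ = 0.870642, sin θ = -0.491917 (intermediates below are computed at full precision and shown rounded to 5 d.p.)
v1: (-4,-0.5) → rotate → (-3.72853,1.53235) → ×s → (-5.81277,2.38893) → (-5.81,2.39)
v2: (-3,-3.5) → rotate → (-4.33364,-1.57150) → ×s → (-6.75614,-2.44996) → (-6.76,-2.45)
v3: (1.5,-5) → rotate → (-1.15362,-5.09109) → ×s → (-1.79850,-7.93700) → (-1.80,-7.94)
v4: (4,-1) → rotate → (2.99065,-2.83831) → ×s → (4.66242,-4.42493) → (4.66,-4.42)
v5: (1,4.5) → rotate → (3.08427,3.42597) → ×s → (4.80838,5.34109) → (4.81,5.34)
v6: (-1.5,4.5) → rotate → (0.90766,4.65576) → ×s → (1.41505,7.25834) → (1.42,7.26)

Cross-section at z=6.5: (-5.81,2.39) (-6.76,-2.45) (-1.80,-7.94) (4.66,-4.42) (4.81,5.34) (1.42,7.26)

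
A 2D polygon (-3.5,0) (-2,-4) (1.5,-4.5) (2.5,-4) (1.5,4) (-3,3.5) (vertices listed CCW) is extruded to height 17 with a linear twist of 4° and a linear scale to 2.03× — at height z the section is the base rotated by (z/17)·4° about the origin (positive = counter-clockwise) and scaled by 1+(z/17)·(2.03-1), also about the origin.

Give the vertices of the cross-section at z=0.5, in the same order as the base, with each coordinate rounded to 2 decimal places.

t = z/height = 0.5/17 = 0.0294118
s = 1 + (scale-1)·z/height = 1 + (2.03-1)·0.5/17 = 1.030294
θ = twist·z/height = 4°·0.5/17 = 0.1176° = 0.002053 rad
cos θ = 0.999998, sin θ = 0.002053 (intermediates below are computed at full precision and shown rounded to 5 d.p.)
v1: (-3.5,0) → rotate → (-3.49999,-0.00719) → ×s → (-3.60602,-0.00740) → (-3.61,-0.01)
v2: (-2,-4) → rotate → (-1.99178,-4.00410) → ×s → (-2.05212,-4.12540) → (-2.05,-4.13)
v3: (1.5,-4.5) → rotate → (1.50924,-4.49691) → ×s → (1.55496,-4.63314) → (1.55,-4.63)
v4: (2.5,-4) → rotate → (2.50821,-3.99486) → ×s → (2.58419,-4.11588) → (2.58,-4.12)
v5: (1.5,4) → rotate → (1.49178,4.00307) → ×s → (1.53698,4.12434) → (1.54,4.12)
v6: (-3,3.5) → rotate → (-3.00718,3.49383) → ×s → (-3.09828,3.59968) → (-3.10,3.60)

Cross-section at z=0.5: (-3.61,-0.01) (-2.05,-4.13) (1.55,-4.63) (2.58,-4.12) (1.54,4.12) (-3.10,3.60)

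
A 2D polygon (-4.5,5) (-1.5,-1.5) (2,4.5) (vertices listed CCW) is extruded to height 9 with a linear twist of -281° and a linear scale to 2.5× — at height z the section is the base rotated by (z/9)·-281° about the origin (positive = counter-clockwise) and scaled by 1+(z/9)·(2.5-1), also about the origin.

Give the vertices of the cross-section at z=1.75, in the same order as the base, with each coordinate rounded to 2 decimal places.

Cross-section at z=1.75: (1.90,8.48) (-2.70,0.46) (6.24,1.26)

t = z/height = 1.75/9 = 0.194444
s = 1 + (scale-1)·z/height = 1 + (2.5-1)·1.75/9 = 1.291667
θ = twist·z/height = -281°·1.75/9 = -54.6389° = -0.953629 rad
cos θ = 0.578728, sin θ = -0.815521 (intermediates below are computed at full precision and shown rounded to 5 d.p.)
v1: (-4.5,5) → rotate → (1.47333,6.56348) → ×s → (1.90305,8.47783) → (1.90,8.48)
v2: (-1.5,-1.5) → rotate → (-2.09137,0.35519) → ×s → (-2.70136,0.45879) → (-2.70,0.46)
v3: (2,4.5) → rotate → (4.82730,0.97323) → ×s → (6.23526,1.25709) → (6.24,1.26)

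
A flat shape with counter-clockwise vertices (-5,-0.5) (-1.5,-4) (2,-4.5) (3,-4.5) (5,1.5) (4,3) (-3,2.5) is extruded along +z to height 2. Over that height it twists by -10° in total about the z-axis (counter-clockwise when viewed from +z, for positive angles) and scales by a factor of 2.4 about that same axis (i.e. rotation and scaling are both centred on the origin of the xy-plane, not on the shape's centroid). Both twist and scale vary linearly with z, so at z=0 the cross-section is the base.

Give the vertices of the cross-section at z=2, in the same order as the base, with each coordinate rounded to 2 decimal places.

t = z/height = 2/2 = 1
s = 1 + (scale-1)·z/height = 1 + (2.4-1)·2/2 = 2.400000
θ = twist·z/height = -10°·2/2 = -10.0000° = -0.174533 rad
cos θ = 0.984808, sin θ = -0.173648 (intermediates below are computed at full precision and shown rounded to 5 d.p.)
v1: (-5,-0.5) → rotate → (-5.01086,0.37584) → ×s → (-12.02607,0.90201) → (-12.03,0.90)
v2: (-1.5,-4) → rotate → (-2.17180,-3.67876) → ×s → (-5.21233,-8.82902) → (-5.21,-8.83)
v3: (2,-4.5) → rotate → (1.18820,-4.77893) → ×s → (2.85168,-11.46943) → (2.85,-11.47)
v4: (3,-4.5) → rotate → (2.17301,-4.95258) → ×s → (5.21522,-11.88619) → (5.22,-11.89)
v5: (5,1.5) → rotate → (5.18451,0.60897) → ×s → (12.44283,1.46153) → (12.44,1.46)
v6: (4,3) → rotate → (4.46018,2.25983) → ×s → (10.70442,5.42359) → (10.70,5.42)
v7: (-3,2.5) → rotate → (-2.52030,2.98296) → ×s → (-6.04873,7.15911) → (-6.05,7.16)

Cross-section at z=2: (-12.03,0.90) (-5.21,-8.83) (2.85,-11.47) (5.22,-11.89) (12.44,1.46) (10.70,5.42) (-6.05,7.16)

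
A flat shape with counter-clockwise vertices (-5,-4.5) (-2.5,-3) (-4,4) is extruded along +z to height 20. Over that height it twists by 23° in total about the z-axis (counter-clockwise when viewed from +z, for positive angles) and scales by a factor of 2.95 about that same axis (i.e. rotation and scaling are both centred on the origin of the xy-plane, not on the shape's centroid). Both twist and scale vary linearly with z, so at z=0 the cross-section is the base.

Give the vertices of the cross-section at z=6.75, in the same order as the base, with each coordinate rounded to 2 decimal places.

t = z/height = 6.75/20 = 0.3375
s = 1 + (scale-1)·z/height = 1 + (2.95-1)·6.75/20 = 1.658125
θ = twist·z/height = 23°·6.75/20 = 7.7625° = 0.135481 rad
cos θ = 0.990836, sin θ = 0.135067 (intermediates below are computed at full precision and shown rounded to 5 d.p.)
v1: (-5,-4.5) → rotate → (-4.34638,-5.13410) → ×s → (-7.20684,-8.51298) → (-7.21,-8.51)
v2: (-2.5,-3) → rotate → (-2.07189,-3.31018) → ×s → (-3.43545,-5.48869) → (-3.44,-5.49)
v3: (-4,4) → rotate → (-4.50361,3.42308) → ×s → (-7.46756,5.67589) → (-7.47,5.68)

Cross-section at z=6.75: (-7.21,-8.51) (-3.44,-5.49) (-7.47,5.68)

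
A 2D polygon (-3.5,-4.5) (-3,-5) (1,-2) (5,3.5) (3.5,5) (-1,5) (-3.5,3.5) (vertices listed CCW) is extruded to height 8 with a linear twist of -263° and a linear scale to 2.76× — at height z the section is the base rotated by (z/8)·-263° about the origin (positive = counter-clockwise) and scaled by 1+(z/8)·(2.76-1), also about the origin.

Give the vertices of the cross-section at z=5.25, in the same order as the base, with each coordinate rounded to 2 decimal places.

t = z/height = 5.25/8 = 0.65625
s = 1 + (scale-1)·z/height = 1 + (2.76-1)·5.25/8 = 2.155000
θ = twist·z/height = -263°·5.25/8 = -172.5938° = -3.012329 rad
cos θ = -0.991657, sin θ = -0.128904 (intermediates below are computed at full precision and shown rounded to 5 d.p.)
v1: (-3.5,-4.5) → rotate → (2.89073,4.91362) → ×s → (6.22953,10.58885) → (6.23,10.59)
v2: (-3,-5) → rotate → (2.33045,5.34500) → ×s → (5.02213,11.51847) → (5.02,11.52)
v3: (1,-2) → rotate → (-1.24946,1.85441) → ×s → (-2.69260,3.99625) → (-2.69,4.00)
v4: (5,3.5) → rotate → (-4.50712,-4.11532) → ×s → (-9.71285,-8.86851) → (-9.71,-8.87)
v5: (3.5,5) → rotate → (-2.82628,-5.40945) → ×s → (-6.09064,-11.65736) → (-6.09,-11.66)
v6: (-1,5) → rotate → (1.63618,-4.82938) → ×s → (3.52596,-10.40732) → (3.53,-10.41)
v7: (-3.5,3.5) → rotate → (3.92196,-3.01964) → ×s → (8.45183,-6.50732) → (8.45,-6.51)

Cross-section at z=5.25: (6.23,10.59) (5.02,11.52) (-2.69,4.00) (-9.71,-8.87) (-6.09,-11.66) (3.53,-10.41) (8.45,-6.51)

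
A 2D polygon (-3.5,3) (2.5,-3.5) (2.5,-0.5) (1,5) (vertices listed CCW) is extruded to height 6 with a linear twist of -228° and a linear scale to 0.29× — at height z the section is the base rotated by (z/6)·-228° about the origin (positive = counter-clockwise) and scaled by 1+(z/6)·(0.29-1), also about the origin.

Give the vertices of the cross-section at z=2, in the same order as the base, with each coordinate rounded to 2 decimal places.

t = z/height = 2/6 = 0.333333
s = 1 + (scale-1)·z/height = 1 + (0.29-1)·2/6 = 0.763333
θ = twist·z/height = -228°·2/6 = -76.0000° = -1.326450 rad
cos θ = 0.241922, sin θ = -0.970296 (intermediates below are computed at full precision and shown rounded to 5 d.p.)
v1: (-3.5,3) → rotate → (2.06416,4.12180) → ×s → (1.57564,3.14631) → (1.58,3.15)
v2: (2.5,-3.5) → rotate → (-2.79123,-3.27247) → ×s → (-2.13064,-2.49798) → (-2.13,-2.50)
v3: (2.5,-0.5) → rotate → (0.11966,-2.54670) → ×s → (0.09134,-1.94398) → (0.09,-1.94)
v4: (1,5) → rotate → (5.09340,0.23931) → ×s → (3.88796,0.18268) → (3.89,0.18)

Cross-section at z=2: (1.58,3.15) (-2.13,-2.50) (0.09,-1.94) (3.89,0.18)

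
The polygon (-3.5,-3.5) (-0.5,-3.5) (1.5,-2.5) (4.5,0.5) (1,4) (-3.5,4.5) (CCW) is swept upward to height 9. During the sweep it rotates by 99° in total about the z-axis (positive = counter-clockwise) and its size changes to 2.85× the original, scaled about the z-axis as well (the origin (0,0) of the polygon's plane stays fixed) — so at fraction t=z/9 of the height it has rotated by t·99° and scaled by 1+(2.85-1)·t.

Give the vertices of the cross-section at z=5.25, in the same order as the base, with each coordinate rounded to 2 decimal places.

t = z/height = 5.25/9 = 0.583333
s = 1 + (scale-1)·z/height = 1 + (2.85-1)·5.25/9 = 2.079167
θ = twist·z/height = 99°·5.25/9 = 57.7500° = 1.007928 rad
cos θ = 0.533615, sin θ = 0.845728 (intermediates below are computed at full precision and shown rounded to 5 d.p.)
v1: (-3.5,-3.5) → rotate → (1.09240,-4.82770) → ×s → (2.27127,-10.03759) → (2.27,-10.04)
v2: (-0.5,-3.5) → rotate → (2.69324,-2.29051) → ×s → (5.59970,-4.76236) → (5.60,-4.76)
v3: (1.5,-2.5) → rotate → (2.91474,-0.06544) → ×s → (6.06023,-0.13607) → (6.06,-0.14)
v4: (4.5,0.5) → rotate → (1.97840,4.07258) → ×s → (4.11343,8.46758) → (4.11,8.47)
v5: (1,4) → rotate → (-2.84930,2.98019) → ×s → (-5.92416,6.19630) → (-5.92,6.20)
v6: (-3.5,4.5) → rotate → (-5.67343,-0.55878) → ×s → (-11.79600,-1.16180) → (-11.80,-1.16)

Cross-section at z=5.25: (2.27,-10.04) (5.60,-4.76) (6.06,-0.14) (4.11,8.47) (-5.92,6.20) (-11.80,-1.16)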